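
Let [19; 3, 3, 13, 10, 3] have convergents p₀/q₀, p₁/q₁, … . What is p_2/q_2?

Using pₖ = aₖpₖ₋₁ + pₖ₋₂, qₖ = aₖqₖ₋₁ + qₖ₋₂ (with p₋₁=1, p₋₂=0, q₋₁=0, q₋₂=1):
  k=0: a=19, p=19, q=1
  k=1: a=3, p=58, q=3
  k=2: a=3, p=193, q=10

193/10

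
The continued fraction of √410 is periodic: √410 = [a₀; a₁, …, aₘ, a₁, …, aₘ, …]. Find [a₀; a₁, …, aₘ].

a₀ = ⌊√410⌋ = 20.
With m₀=0, d₀=1 and mₖ₊₁ = dₖaₖ − mₖ, dₖ₊₁ = (n − mₖ₊₁²)/dₖ, aₖ₊₁ = ⌊(a₀+mₖ₊₁)/dₖ₊₁⌋:
  k=1: m=20, d=10, a=4
  k=2: m=20, d=1, a=40
d=1 and a=2a₀=40 at k=2, so the next step gives (m, d) = (20, 10) again — its k=1 value — and the period has length 2.

[20; 4, 40]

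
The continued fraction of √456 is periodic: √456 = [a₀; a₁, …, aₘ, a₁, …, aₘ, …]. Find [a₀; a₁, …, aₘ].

[21; 2, 1, 4, 1, 2, 42]

a₀ = ⌊√456⌋ = 21.
With m₀=0, d₀=1 and mₖ₊₁ = dₖaₖ − mₖ, dₖ₊₁ = (n − mₖ₊₁²)/dₖ, aₖ₊₁ = ⌊(a₀+mₖ₊₁)/dₖ₊₁⌋:
  k=1: m=21, d=15, a=2
  k=2: m=9, d=25, a=1
  k=3: m=16, d=8, a=4
  k=4: m=16, d=25, a=1
  k=5: m=9, d=15, a=2
  k=6: m=21, d=1, a=42
d=1 and a=2a₀=42 at k=6, so the next step gives (m, d) = (21, 15) again — its k=1 value — and the period has length 6.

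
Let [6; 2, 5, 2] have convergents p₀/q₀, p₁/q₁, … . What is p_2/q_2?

71/11

Using pₖ = aₖpₖ₋₁ + pₖ₋₂, qₖ = aₖqₖ₋₁ + qₖ₋₂ (with p₋₁=1, p₋₂=0, q₋₁=0, q₋₂=1):
  k=0: a=6, p=6, q=1
  k=1: a=2, p=13, q=2
  k=2: a=5, p=71, q=11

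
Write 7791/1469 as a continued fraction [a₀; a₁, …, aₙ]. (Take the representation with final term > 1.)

[5; 3, 3, 2, 2, 8, 3]

7791 = 5·1469 + 446
1469 = 3·446 + 131
446 = 3·131 + 53
131 = 2·53 + 25
53 = 2·25 + 3
25 = 8·3 + 1
3 = 3·1 + 0  (stop)
So 7791/1469 = [5; 3, 3, 2, 2, 8, 3].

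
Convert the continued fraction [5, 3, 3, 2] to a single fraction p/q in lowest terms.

Fold from the inside: start with 2/1.
  3 + 1/2 = 7/2
  3 + 2/7 = 23/7
  5 + 7/23 = 122/23

122/23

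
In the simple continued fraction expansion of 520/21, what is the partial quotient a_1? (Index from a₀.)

520 = 24·21 + 16   →  a_0 = 24
21 = 1·16 + 5   →  a_1 = 1

1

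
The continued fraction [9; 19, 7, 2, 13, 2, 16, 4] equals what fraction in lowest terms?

4857128/536565

Using pₖ = aₖpₖ₋₁ + pₖ₋₂ and qₖ = aₖqₖ₋₁ + qₖ₋₂:
  k=0: a=9, p=9, q=1
  k=1: a=19, p=172, q=19
  k=2: a=7, p=1213, q=134
  k=3: a=2, p=2598, q=287
  k=4: a=13, p=34987, q=3865
  k=5: a=2, p=72572, q=8017
  k=6: a=16, p=1196139, q=132137
  k=7: a=4, p=4857128, q=536565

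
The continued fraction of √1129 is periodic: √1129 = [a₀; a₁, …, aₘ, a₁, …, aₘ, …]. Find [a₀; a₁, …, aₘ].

[33; 1, 1, 1, 1, 66]

a₀ = ⌊√1129⌋ = 33.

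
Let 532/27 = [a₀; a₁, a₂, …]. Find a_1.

532 = 19·27 + 19   →  a_0 = 19
27 = 1·19 + 8   →  a_1 = 1

1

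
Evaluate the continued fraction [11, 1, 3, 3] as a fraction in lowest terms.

153/13

Using pₖ = aₖpₖ₋₁ + pₖ₋₂ and qₖ = aₖqₖ₋₁ + qₖ₋₂:
  k=0: a=11, p=11, q=1
  k=1: a=1, p=12, q=1
  k=2: a=3, p=47, q=4
  k=3: a=3, p=153, q=13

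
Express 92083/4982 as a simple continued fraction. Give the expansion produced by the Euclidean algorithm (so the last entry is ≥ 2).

[18; 2, 14, 3, 18, 3]

92083 = 18×4982 + 2407
4982 = 2×2407 + 168
2407 = 14×168 + 55
168 = 3×55 + 3
55 = 18×3 + 1
3 = 3×1 + 0  (stop)
So 92083/4982 = [18; 2, 14, 3, 18, 3].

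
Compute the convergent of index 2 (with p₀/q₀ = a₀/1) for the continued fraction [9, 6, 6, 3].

Using pₖ = aₖpₖ₋₁ + pₖ₋₂, qₖ = aₖqₖ₋₁ + qₖ₋₂ (with p₋₁=1, p₋₂=0, q₋₁=0, q₋₂=1):
  k=0: a=9, p=9, q=1
  k=1: a=6, p=55, q=6
  k=2: a=6, p=339, q=37

339/37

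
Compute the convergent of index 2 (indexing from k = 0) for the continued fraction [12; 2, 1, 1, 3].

Using pₖ = aₖpₖ₋₁ + pₖ₋₂, qₖ = aₖqₖ₋₁ + qₖ₋₂ (with p₋₁=1, p₋₂=0, q₋₁=0, q₋₂=1):
  k=0: a=12, p=12, q=1
  k=1: a=2, p=25, q=2
  k=2: a=1, p=37, q=3

37/3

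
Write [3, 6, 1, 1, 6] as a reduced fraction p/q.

268/85

Fold from the inside: start with 6/1.
  1 + 1/6 = 7/6
  1 + 6/7 = 13/7
  6 + 7/13 = 85/13
  3 + 13/85 = 268/85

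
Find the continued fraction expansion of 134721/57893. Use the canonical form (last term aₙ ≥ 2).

134721 = 2·57893 + 18935
57893 = 3·18935 + 1088
18935 = 17·1088 + 439
1088 = 2·439 + 210
439 = 2·210 + 19
210 = 11·19 + 1
19 = 19·1 + 0  (stop)
So 134721/57893 = [2; 3, 17, 2, 2, 11, 19].

[2; 3, 17, 2, 2, 11, 19]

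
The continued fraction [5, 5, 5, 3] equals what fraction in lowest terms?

431/83

Fold from the inside: start with 3/1.
  5 + 1/3 = 16/3
  5 + 3/16 = 83/16
  5 + 16/83 = 431/83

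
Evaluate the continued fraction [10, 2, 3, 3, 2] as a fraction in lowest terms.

Using pₖ = aₖpₖ₋₁ + pₖ₋₂ and qₖ = aₖqₖ₋₁ + qₖ₋₂:
  k=0: a=10, p=10, q=1
  k=1: a=2, p=21, q=2
  k=2: a=3, p=73, q=7
  k=3: a=3, p=240, q=23
  k=4: a=2, p=553, q=53

553/53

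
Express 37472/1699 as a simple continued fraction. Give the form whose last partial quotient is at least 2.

37472 = 22×1699 + 94
1699 = 18×94 + 7
94 = 13×7 + 3
7 = 2×3 + 1
3 = 3×1 + 0  (stop)
So 37472/1699 = [22; 18, 13, 2, 3].

[22; 18, 13, 2, 3]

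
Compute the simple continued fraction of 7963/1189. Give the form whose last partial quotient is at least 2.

[6; 1, 2, 3, 3, 3, 3, 3]

7963 = 6·1189 + 829
1189 = 1·829 + 360
829 = 2·360 + 109
360 = 3·109 + 33
109 = 3·33 + 10
33 = 3·10 + 3
10 = 3·3 + 1
3 = 3·1 + 0  (stop)
So 7963/1189 = [6; 1, 2, 3, 3, 3, 3, 3].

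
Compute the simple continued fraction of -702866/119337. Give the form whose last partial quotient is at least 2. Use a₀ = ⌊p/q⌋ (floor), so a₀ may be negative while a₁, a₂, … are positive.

[-6; 9, 14, 9, 1, 12, 2, 3]

-702866 = -6*119337 + 13156
119337 = 9*13156 + 933
13156 = 14*933 + 94
933 = 9*94 + 87
94 = 1*87 + 7
87 = 12*7 + 3
7 = 2*3 + 1
3 = 3*1 + 0  (stop)
So -702866/119337 = [-6; 9, 14, 9, 1, 12, 2, 3].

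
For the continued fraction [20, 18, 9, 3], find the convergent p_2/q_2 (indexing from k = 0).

Using pₖ = aₖpₖ₋₁ + pₖ₋₂, qₖ = aₖqₖ₋₁ + qₖ₋₂ (with p₋₁=1, p₋₂=0, q₋₁=0, q₋₂=1):
  k=0: a=20, p=20, q=1
  k=1: a=18, p=361, q=18
  k=2: a=9, p=3269, q=163

3269/163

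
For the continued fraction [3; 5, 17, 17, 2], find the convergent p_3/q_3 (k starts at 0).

4691/1467

Using pₖ = aₖpₖ₋₁ + pₖ₋₂, qₖ = aₖqₖ₋₁ + qₖ₋₂ (with p₋₁=1, p₋₂=0, q₋₁=0, q₋₂=1):
  k=0: a=3, p=3, q=1
  k=1: a=5, p=16, q=5
  k=2: a=17, p=275, q=86
  k=3: a=17, p=4691, q=1467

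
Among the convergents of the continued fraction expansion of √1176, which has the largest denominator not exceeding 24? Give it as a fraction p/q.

583/17

√1176 = [34; 3, 2, 2, 2, 3, 68, …] (period length 6).
Convergents:
  p_0/q_0 = 34/1
  p_1/q_1 = 103/3
  p_2/q_2 = 240/7
  p_3/q_3 = 583/17
  p_4/q_4 = 1406/41
q_3 = 17 ≤ 24 < 41 = q_4, so the answer is 583/17.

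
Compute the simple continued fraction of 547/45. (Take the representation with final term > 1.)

547 = 12*45 + 7
45 = 6*7 + 3
7 = 2*3 + 1
3 = 3*1 + 0  (stop)
So 547/45 = [12; 6, 2, 3].

[12; 6, 2, 3]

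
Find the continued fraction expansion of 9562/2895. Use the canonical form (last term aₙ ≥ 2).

9562 = 3·2895 + 877
2895 = 3·877 + 264
877 = 3·264 + 85
264 = 3·85 + 9
85 = 9·9 + 4
9 = 2·4 + 1
4 = 4·1 + 0  (stop)
So 9562/2895 = [3; 3, 3, 3, 9, 2, 4].

[3; 3, 3, 3, 9, 2, 4]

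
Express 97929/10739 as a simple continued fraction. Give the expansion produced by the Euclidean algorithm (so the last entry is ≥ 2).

97929 = 9×10739 + 1278
10739 = 8×1278 + 515
1278 = 2×515 + 248
515 = 2×248 + 19
248 = 13×19 + 1
19 = 19×1 + 0  (stop)
So 97929/10739 = [9; 8, 2, 2, 13, 19].

[9; 8, 2, 2, 13, 19]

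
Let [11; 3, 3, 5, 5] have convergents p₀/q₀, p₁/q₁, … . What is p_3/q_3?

Using pₖ = aₖpₖ₋₁ + pₖ₋₂, qₖ = aₖqₖ₋₁ + qₖ₋₂ (with p₋₁=1, p₋₂=0, q₋₁=0, q₋₂=1):
  k=0: a=11, p=11, q=1
  k=1: a=3, p=34, q=3
  k=2: a=3, p=113, q=10
  k=3: a=5, p=599, q=53

599/53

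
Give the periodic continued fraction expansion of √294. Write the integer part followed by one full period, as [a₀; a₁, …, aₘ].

[17; 6, 1, 4, 1, 6, 34]

a₀ = ⌊√294⌋ = 17.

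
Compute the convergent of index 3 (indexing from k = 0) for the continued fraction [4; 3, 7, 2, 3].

Using pₖ = aₖpₖ₋₁ + pₖ₋₂, qₖ = aₖqₖ₋₁ + qₖ₋₂ (with p₋₁=1, p₋₂=0, q₋₁=0, q₋₂=1):
  k=0: a=4, p=4, q=1
  k=1: a=3, p=13, q=3
  k=2: a=7, p=95, q=22
  k=3: a=2, p=203, q=47

203/47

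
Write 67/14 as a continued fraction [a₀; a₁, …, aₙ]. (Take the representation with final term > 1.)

[4; 1, 3, 1, 2]

67 = 4·14 + 11
14 = 1·11 + 3
11 = 3·3 + 2
3 = 1·2 + 1
2 = 2·1 + 0  (stop)
So 67/14 = [4; 1, 3, 1, 2].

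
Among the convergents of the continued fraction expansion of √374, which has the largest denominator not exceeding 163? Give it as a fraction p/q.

√374 = [19; 2, 1, 18, 1, 2, 38, …] (period length 6).
Convergents:
  p_0/q_0 = 19/1
  p_1/q_1 = 39/2
  p_2/q_2 = 58/3
  p_3/q_3 = 1083/56
  p_4/q_4 = 1141/59
  p_5/q_5 = 3365/174
q_4 = 59 ≤ 163 < 174 = q_5, so the answer is 1141/59.

1141/59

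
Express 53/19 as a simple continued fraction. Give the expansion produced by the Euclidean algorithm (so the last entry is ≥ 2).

53 = 2·19 + 15
19 = 1·15 + 4
15 = 3·4 + 3
4 = 1·3 + 1
3 = 3·1 + 0  (stop)
So 53/19 = [2; 1, 3, 1, 3].

[2; 1, 3, 1, 3]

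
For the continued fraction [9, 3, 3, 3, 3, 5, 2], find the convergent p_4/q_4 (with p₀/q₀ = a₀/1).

1014/109

Using pₖ = aₖpₖ₋₁ + pₖ₋₂, qₖ = aₖqₖ₋₁ + qₖ₋₂ (with p₋₁=1, p₋₂=0, q₋₁=0, q₋₂=1):
  k=0: a=9, p=9, q=1
  k=1: a=3, p=28, q=3
  k=2: a=3, p=93, q=10
  k=3: a=3, p=307, q=33
  k=4: a=3, p=1014, q=109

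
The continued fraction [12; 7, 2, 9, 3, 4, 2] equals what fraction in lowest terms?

Fold from the inside: start with 2/1.
  4 + 1/2 = 9/2
  3 + 2/9 = 29/9
  9 + 9/29 = 270/29
  2 + 29/270 = 569/270
  7 + 270/569 = 4253/569
  12 + 569/4253 = 51605/4253

51605/4253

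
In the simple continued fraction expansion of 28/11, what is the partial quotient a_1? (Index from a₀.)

1

28 = 2·11 + 6   →  a_0 = 2
11 = 1·6 + 5   →  a_1 = 1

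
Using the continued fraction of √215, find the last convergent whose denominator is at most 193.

√215 = [14; 1, 1, 1, 28, …] (period length 4).
Convergents:
  p_0/q_0 = 14/1
  p_1/q_1 = 15/1
  p_2/q_2 = 29/2
  p_3/q_3 = 44/3
  p_4/q_4 = 1261/86
  p_5/q_5 = 1305/89
  p_6/q_6 = 2566/175
  p_7/q_7 = 3871/264
q_6 = 175 ≤ 193 < 264 = q_7, so the answer is 2566/175.

2566/175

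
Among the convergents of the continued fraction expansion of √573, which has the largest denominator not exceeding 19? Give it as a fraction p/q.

383/16

√573 = [23; 1, 14, 1, 46, …] (period length 4).
Convergents:
  p_0/q_0 = 23/1
  p_1/q_1 = 24/1
  p_2/q_2 = 359/15
  p_3/q_3 = 383/16
  p_4/q_4 = 17977/751
q_3 = 16 ≤ 19 < 751 = q_4, so the answer is 383/16.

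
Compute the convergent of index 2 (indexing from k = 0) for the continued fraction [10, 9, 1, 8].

Using pₖ = aₖpₖ₋₁ + pₖ₋₂, qₖ = aₖqₖ₋₁ + qₖ₋₂ (with p₋₁=1, p₋₂=0, q₋₁=0, q₋₂=1):
  k=0: a=10, p=10, q=1
  k=1: a=9, p=91, q=9
  k=2: a=1, p=101, q=10

101/10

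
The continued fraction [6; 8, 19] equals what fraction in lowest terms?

937/153

Using pₖ = aₖpₖ₋₁ + pₖ₋₂ and qₖ = aₖqₖ₋₁ + qₖ₋₂:
  k=0: a=6, p=6, q=1
  k=1: a=8, p=49, q=8
  k=2: a=19, p=937, q=153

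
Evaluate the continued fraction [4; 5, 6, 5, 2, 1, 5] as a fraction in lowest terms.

Using pₖ = aₖpₖ₋₁ + pₖ₋₂ and qₖ = aₖqₖ₋₁ + qₖ₋₂:
  k=0: a=4, p=4, q=1
  k=1: a=5, p=21, q=5
  k=2: a=6, p=130, q=31
  k=3: a=5, p=671, q=160
  k=4: a=2, p=1472, q=351
  k=5: a=1, p=2143, q=511
  k=6: a=5, p=12187, q=2906

12187/2906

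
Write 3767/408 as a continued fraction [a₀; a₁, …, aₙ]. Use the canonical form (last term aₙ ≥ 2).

3767 = 9×408 + 95
408 = 4×95 + 28
95 = 3×28 + 11
28 = 2×11 + 6
11 = 1×6 + 5
6 = 1×5 + 1
5 = 5×1 + 0  (stop)
So 3767/408 = [9; 4, 3, 2, 1, 1, 5].

[9; 4, 3, 2, 1, 1, 5]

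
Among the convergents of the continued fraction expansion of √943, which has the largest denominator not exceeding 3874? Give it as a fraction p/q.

√943 = [30; 1, 2, 2, 2, 1, 60, …] (period length 6).
Convergents:
  p_0/q_0 = 30/1
  p_1/q_1 = 31/1
  p_2/q_2 = 92/3
  p_3/q_3 = 215/7
  p_4/q_4 = 522/17
  p_5/q_5 = 737/24
  p_6/q_6 = 44742/1457
  p_7/q_7 = 45479/1481
  p_8/q_8 = 135700/4419
q_7 = 1481 ≤ 3874 < 4419 = q_8, so the answer is 45479/1481.

45479/1481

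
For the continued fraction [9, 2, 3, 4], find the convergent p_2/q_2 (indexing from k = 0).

Using pₖ = aₖpₖ₋₁ + pₖ₋₂, qₖ = aₖqₖ₋₁ + qₖ₋₂ (with p₋₁=1, p₋₂=0, q₋₁=0, q₋₂=1):
  k=0: a=9, p=9, q=1
  k=1: a=2, p=19, q=2
  k=2: a=3, p=66, q=7

66/7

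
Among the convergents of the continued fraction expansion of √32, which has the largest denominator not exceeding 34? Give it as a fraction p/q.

√32 = [5; 1, 1, 1, 10, …] (period length 4).
Convergents:
  p_0/q_0 = 5/1
  p_1/q_1 = 6/1
  p_2/q_2 = 11/2
  p_3/q_3 = 17/3
  p_4/q_4 = 181/32
  p_5/q_5 = 198/35
q_4 = 32 ≤ 34 < 35 = q_5, so the answer is 181/32.

181/32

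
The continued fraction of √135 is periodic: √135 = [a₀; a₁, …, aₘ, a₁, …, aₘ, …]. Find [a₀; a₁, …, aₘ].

a₀ = ⌊√135⌋ = 11.
With m₀=0, d₀=1 and mₖ₊₁ = dₖaₖ − mₖ, dₖ₊₁ = (n − mₖ₊₁²)/dₖ, aₖ₊₁ = ⌊(a₀+mₖ₊₁)/dₖ₊₁⌋:
  k=1: m=11, d=14, a=1
  k=2: m=3, d=9, a=1
  k=3: m=6, d=11, a=1
  k=4: m=5, d=10, a=1
  k=5: m=5, d=11, a=1
  k=6: m=6, d=9, a=1
  k=7: m=3, d=14, a=1
  k=8: m=11, d=1, a=22
d=1 and a=2a₀=22 at k=8, so the next step gives (m, d) = (11, 14) again — its k=1 value — and the period has length 8.

[11; 1, 1, 1, 1, 1, 1, 1, 22]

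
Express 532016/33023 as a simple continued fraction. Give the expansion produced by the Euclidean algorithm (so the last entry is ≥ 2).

532016 = 16*33023 + 3648
33023 = 9*3648 + 191
3648 = 19*191 + 19
191 = 10*19 + 1
19 = 19*1 + 0  (stop)
So 532016/33023 = [16; 9, 19, 10, 19].

[16; 9, 19, 10, 19]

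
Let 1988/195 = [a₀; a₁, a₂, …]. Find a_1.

5

1988 = 10·195 + 38   →  a_0 = 10
195 = 5·38 + 5   →  a_1 = 5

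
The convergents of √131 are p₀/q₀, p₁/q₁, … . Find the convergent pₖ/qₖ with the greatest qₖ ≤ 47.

√131 = [11; 2, 4, 11, 4, 2, 22, …] (period length 6).
Convergents:
  p_0/q_0 = 11/1
  p_1/q_1 = 23/2
  p_2/q_2 = 103/9
  p_3/q_3 = 1156/101
q_2 = 9 ≤ 47 < 101 = q_3, so the answer is 103/9.

103/9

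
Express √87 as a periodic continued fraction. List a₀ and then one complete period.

a₀ = ⌊√87⌋ = 9.
With m₀=0, d₀=1 and mₖ₊₁ = dₖaₖ − mₖ, dₖ₊₁ = (n − mₖ₊₁²)/dₖ, aₖ₊₁ = ⌊(a₀+mₖ₊₁)/dₖ₊₁⌋:
  k=1: m=9, d=6, a=3
  k=2: m=9, d=1, a=18
d=1 and a=2a₀=18 at k=2, so the next step gives (m, d) = (9, 6) again — its k=1 value — and the period has length 2.

[9; 3, 18]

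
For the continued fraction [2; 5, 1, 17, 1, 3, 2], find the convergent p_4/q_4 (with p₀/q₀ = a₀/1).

Using pₖ = aₖpₖ₋₁ + pₖ₋₂, qₖ = aₖqₖ₋₁ + qₖ₋₂ (with p₋₁=1, p₋₂=0, q₋₁=0, q₋₂=1):
  k=0: a=2, p=2, q=1
  k=1: a=5, p=11, q=5
  k=2: a=1, p=13, q=6
  k=3: a=17, p=232, q=107
  k=4: a=1, p=245, q=113

245/113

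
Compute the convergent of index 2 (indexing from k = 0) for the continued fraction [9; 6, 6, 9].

Using pₖ = aₖpₖ₋₁ + pₖ₋₂, qₖ = aₖqₖ₋₁ + qₖ₋₂ (with p₋₁=1, p₋₂=0, q₋₁=0, q₋₂=1):
  k=0: a=9, p=9, q=1
  k=1: a=6, p=55, q=6
  k=2: a=6, p=339, q=37

339/37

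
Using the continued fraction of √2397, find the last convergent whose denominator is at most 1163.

56352/1151

√2397 = [48; 1, 23, 2, 23, 1, 96, …] (period length 6).
Convergents:
  p_0/q_0 = 48/1
  p_1/q_1 = 49/1
  p_2/q_2 = 1175/24
  p_3/q_3 = 2399/49
  p_4/q_4 = 56352/1151
  p_5/q_5 = 58751/1200
q_4 = 1151 ≤ 1163 < 1200 = q_5, so the answer is 56352/1151.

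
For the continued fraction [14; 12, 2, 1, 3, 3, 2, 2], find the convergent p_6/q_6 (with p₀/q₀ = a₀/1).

14447/1026

Using pₖ = aₖpₖ₋₁ + pₖ₋₂, qₖ = aₖqₖ₋₁ + qₖ₋₂ (with p₋₁=1, p₋₂=0, q₋₁=0, q₋₂=1):
  k=0: a=14, p=14, q=1
  k=1: a=12, p=169, q=12
  k=2: a=2, p=352, q=25
  k=3: a=1, p=521, q=37
  k=4: a=3, p=1915, q=136
  k=5: a=3, p=6266, q=445
  k=6: a=2, p=14447, q=1026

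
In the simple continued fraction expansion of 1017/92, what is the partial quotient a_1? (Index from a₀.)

1017 = 11·92 + 5   →  a_0 = 11
92 = 18·5 + 2   →  a_1 = 18

18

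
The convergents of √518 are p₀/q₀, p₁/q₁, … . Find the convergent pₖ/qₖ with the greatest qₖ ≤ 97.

1798/79

√518 = [22; 1, 3, 6, 3, 1, 44, …] (period length 6).
Convergents:
  p_0/q_0 = 22/1
  p_1/q_1 = 23/1
  p_2/q_2 = 91/4
  p_3/q_3 = 569/25
  p_4/q_4 = 1798/79
  p_5/q_5 = 2367/104
q_4 = 79 ≤ 97 < 104 = q_5, so the answer is 1798/79.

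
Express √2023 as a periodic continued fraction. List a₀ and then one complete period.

[44; 1, 43, 1, 88]

a₀ = ⌊√2023⌋ = 44.
With m₀=0, d₀=1 and mₖ₊₁ = dₖaₖ − mₖ, dₖ₊₁ = (n − mₖ₊₁²)/dₖ, aₖ₊₁ = ⌊(a₀+mₖ₊₁)/dₖ₊₁⌋:
  k=1: m=44, d=87, a=1
  k=2: m=43, d=2, a=43
  k=3: m=43, d=87, a=1
  k=4: m=44, d=1, a=88
d=1 and a=2a₀=88 at k=4, so the next step gives (m, d) = (44, 87) again — its k=1 value — and the period has length 4.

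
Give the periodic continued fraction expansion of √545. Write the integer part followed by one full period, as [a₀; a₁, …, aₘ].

a₀ = ⌊√545⌋ = 23.
With m₀=0, d₀=1 and mₖ₊₁ = dₖaₖ − mₖ, dₖ₊₁ = (n − mₖ₊₁²)/dₖ, aₖ₊₁ = ⌊(a₀+mₖ₊₁)/dₖ₊₁⌋:
  k=1: m=23, d=16, a=2
  k=2: m=9, d=29, a=1
  k=3: m=20, d=5, a=8
  k=4: m=20, d=29, a=1
  k=5: m=9, d=16, a=2
  k=6: m=23, d=1, a=46
d=1 and a=2a₀=46 at k=6, so the next step gives (m, d) = (23, 16) again — its k=1 value — and the period has length 6.

[23; 2, 1, 8, 1, 2, 46]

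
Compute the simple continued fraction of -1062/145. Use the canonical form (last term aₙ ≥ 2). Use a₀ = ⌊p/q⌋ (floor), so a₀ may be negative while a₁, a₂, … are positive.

[-8; 1, 2, 11, 1, 3]

-1062 = -8×145 + 98
145 = 1×98 + 47
98 = 2×47 + 4
47 = 11×4 + 3
4 = 1×3 + 1
3 = 3×1 + 0  (stop)
So -1062/145 = [-8; 1, 2, 11, 1, 3].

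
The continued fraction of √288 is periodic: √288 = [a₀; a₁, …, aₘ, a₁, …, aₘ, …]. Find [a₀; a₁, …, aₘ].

[16; 1, 32]

a₀ = ⌊√288⌋ = 16.
With m₀=0, d₀=1 and mₖ₊₁ = dₖaₖ − mₖ, dₖ₊₁ = (n − mₖ₊₁²)/dₖ, aₖ₊₁ = ⌊(a₀+mₖ₊₁)/dₖ₊₁⌋:
  k=1: m=16, d=32, a=1
  k=2: m=16, d=1, a=32
d=1 and a=2a₀=32 at k=2, so the next step gives (m, d) = (16, 32) again — its k=1 value — and the period has length 2.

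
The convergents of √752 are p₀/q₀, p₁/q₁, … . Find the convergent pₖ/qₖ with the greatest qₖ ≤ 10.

√752 = [27; 2, 2, 1, 2, 1, 2, 2, 54, …] (period length 8).
Convergents:
  p_0/q_0 = 27/1
  p_1/q_1 = 55/2
  p_2/q_2 = 137/5
  p_3/q_3 = 192/7
  p_4/q_4 = 521/19
q_3 = 7 ≤ 10 < 19 = q_4, so the answer is 192/7.

192/7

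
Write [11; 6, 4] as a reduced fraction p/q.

279/25

Fold from the inside: start with 4/1.
  6 + 1/4 = 25/4
  11 + 4/25 = 279/25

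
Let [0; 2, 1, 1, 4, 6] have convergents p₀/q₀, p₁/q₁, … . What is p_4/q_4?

Using pₖ = aₖpₖ₋₁ + pₖ₋₂, qₖ = aₖqₖ₋₁ + qₖ₋₂ (with p₋₁=1, p₋₂=0, q₋₁=0, q₋₂=1):
  k=0: a=0, p=0, q=1
  k=1: a=2, p=1, q=2
  k=2: a=1, p=1, q=3
  k=3: a=1, p=2, q=5
  k=4: a=4, p=9, q=23

9/23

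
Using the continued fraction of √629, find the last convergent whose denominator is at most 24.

326/13

√629 = [25; 12, 1, 1, 12, 50, …] (period length 5).
Convergents:
  p_0/q_0 = 25/1
  p_1/q_1 = 301/12
  p_2/q_2 = 326/13
  p_3/q_3 = 627/25
q_2 = 13 ≤ 24 < 25 = q_3, so the answer is 326/13.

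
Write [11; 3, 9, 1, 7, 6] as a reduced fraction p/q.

16995/1501

Fold from the inside: start with 6/1.
  7 + 1/6 = 43/6
  1 + 6/43 = 49/43
  9 + 43/49 = 484/49
  3 + 49/484 = 1501/484
  11 + 484/1501 = 16995/1501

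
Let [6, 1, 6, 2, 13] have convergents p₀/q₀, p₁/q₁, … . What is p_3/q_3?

103/15

Using pₖ = aₖpₖ₋₁ + pₖ₋₂, qₖ = aₖqₖ₋₁ + qₖ₋₂ (with p₋₁=1, p₋₂=0, q₋₁=0, q₋₂=1):
  k=0: a=6, p=6, q=1
  k=1: a=1, p=7, q=1
  k=2: a=6, p=48, q=7
  k=3: a=2, p=103, q=15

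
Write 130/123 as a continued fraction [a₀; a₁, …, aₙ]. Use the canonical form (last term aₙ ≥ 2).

130 = 1·123 + 7
123 = 17·7 + 4
7 = 1·4 + 3
4 = 1·3 + 1
3 = 3·1 + 0  (stop)
So 130/123 = [1; 17, 1, 1, 3].

[1; 17, 1, 1, 3]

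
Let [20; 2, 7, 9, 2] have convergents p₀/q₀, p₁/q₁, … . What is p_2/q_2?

307/15

Using pₖ = aₖpₖ₋₁ + pₖ₋₂, qₖ = aₖqₖ₋₁ + qₖ₋₂ (with p₋₁=1, p₋₂=0, q₋₁=0, q₋₂=1):
  k=0: a=20, p=20, q=1
  k=1: a=2, p=41, q=2
  k=2: a=7, p=307, q=15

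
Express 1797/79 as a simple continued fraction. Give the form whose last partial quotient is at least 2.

[22; 1, 2, 1, 19]

1797 = 22×79 + 59
79 = 1×59 + 20
59 = 2×20 + 19
20 = 1×19 + 1
19 = 19×1 + 0  (stop)
So 1797/79 = [22; 1, 2, 1, 19].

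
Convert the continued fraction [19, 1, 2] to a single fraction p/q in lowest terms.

59/3

Fold from the inside: start with 2/1.
  1 + 1/2 = 3/2
  19 + 2/3 = 59/3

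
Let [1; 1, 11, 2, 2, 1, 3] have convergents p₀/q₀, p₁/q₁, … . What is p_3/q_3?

48/25

Using pₖ = aₖpₖ₋₁ + pₖ₋₂, qₖ = aₖqₖ₋₁ + qₖ₋₂ (with p₋₁=1, p₋₂=0, q₋₁=0, q₋₂=1):
  k=0: a=1, p=1, q=1
  k=1: a=1, p=2, q=1
  k=2: a=11, p=23, q=12
  k=3: a=2, p=48, q=25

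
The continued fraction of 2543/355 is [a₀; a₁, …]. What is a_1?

2543 = 7·355 + 58   →  a_0 = 7
355 = 6·58 + 7   →  a_1 = 6

6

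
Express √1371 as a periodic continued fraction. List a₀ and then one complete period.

[37; 37, 74]

a₀ = ⌊√1371⌋ = 37.
With m₀=0, d₀=1 and mₖ₊₁ = dₖaₖ − mₖ, dₖ₊₁ = (n − mₖ₊₁²)/dₖ, aₖ₊₁ = ⌊(a₀+mₖ₊₁)/dₖ₊₁⌋:
  k=1: m=37, d=2, a=37
  k=2: m=37, d=1, a=74
d=1 and a=2a₀=74 at k=2, so the next step gives (m, d) = (37, 2) again — its k=1 value — and the period has length 2.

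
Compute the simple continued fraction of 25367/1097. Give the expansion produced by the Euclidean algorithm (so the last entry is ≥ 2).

[23; 8, 15, 9]

25367 = 23·1097 + 136
1097 = 8·136 + 9
136 = 15·9 + 1
9 = 9·1 + 0  (stop)
So 25367/1097 = [23; 8, 15, 9].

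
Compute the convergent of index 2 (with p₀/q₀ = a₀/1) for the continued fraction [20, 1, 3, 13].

83/4

Using pₖ = aₖpₖ₋₁ + pₖ₋₂, qₖ = aₖqₖ₋₁ + qₖ₋₂ (with p₋₁=1, p₋₂=0, q₋₁=0, q₋₂=1):
  k=0: a=20, p=20, q=1
  k=1: a=1, p=21, q=1
  k=2: a=3, p=83, q=4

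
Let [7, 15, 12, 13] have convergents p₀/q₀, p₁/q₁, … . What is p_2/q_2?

1279/181

Using pₖ = aₖpₖ₋₁ + pₖ₋₂, qₖ = aₖqₖ₋₁ + qₖ₋₂ (with p₋₁=1, p₋₂=0, q₋₁=0, q₋₂=1):
  k=0: a=7, p=7, q=1
  k=1: a=15, p=106, q=15
  k=2: a=12, p=1279, q=181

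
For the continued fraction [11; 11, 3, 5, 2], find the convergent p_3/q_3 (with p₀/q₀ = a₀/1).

Using pₖ = aₖpₖ₋₁ + pₖ₋₂, qₖ = aₖqₖ₋₁ + qₖ₋₂ (with p₋₁=1, p₋₂=0, q₋₁=0, q₋₂=1):
  k=0: a=11, p=11, q=1
  k=1: a=11, p=122, q=11
  k=2: a=3, p=377, q=34
  k=3: a=5, p=2007, q=181

2007/181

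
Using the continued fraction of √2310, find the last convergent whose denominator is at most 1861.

√2310 = [48; 16, 96, …] (period length 2).
Convergents:
  p_0/q_0 = 48/1
  p_1/q_1 = 769/16
  p_2/q_2 = 73872/1537
  p_3/q_3 = 1182721/24608
q_2 = 1537 ≤ 1861 < 24608 = q_3, so the answer is 73872/1537.

73872/1537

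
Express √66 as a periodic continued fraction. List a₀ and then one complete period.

[8; 8, 16]

a₀ = ⌊√66⌋ = 8.
With m₀=0, d₀=1 and mₖ₊₁ = dₖaₖ − mₖ, dₖ₊₁ = (n − mₖ₊₁²)/dₖ, aₖ₊₁ = ⌊(a₀+mₖ₊₁)/dₖ₊₁⌋:
  k=1: m=8, d=2, a=8
  k=2: m=8, d=1, a=16
d=1 and a=2a₀=16 at k=2, so the next step gives (m, d) = (8, 2) again — its k=1 value — and the period has length 2.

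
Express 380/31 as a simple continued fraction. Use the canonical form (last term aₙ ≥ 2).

380 = 12*31 + 8
31 = 3*8 + 7
8 = 1*7 + 1
7 = 7*1 + 0  (stop)
So 380/31 = [12; 3, 1, 7].

[12; 3, 1, 7]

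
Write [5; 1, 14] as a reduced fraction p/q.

Using pₖ = aₖpₖ₋₁ + pₖ₋₂ and qₖ = aₖqₖ₋₁ + qₖ₋₂:
  k=0: a=5, p=5, q=1
  k=1: a=1, p=6, q=1
  k=2: a=14, p=89, q=15

89/15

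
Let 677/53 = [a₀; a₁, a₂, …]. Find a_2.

3

677 = 12·53 + 41   →  a_0 = 12
53 = 1·41 + 12   →  a_1 = 1
41 = 3·12 + 5   →  a_2 = 3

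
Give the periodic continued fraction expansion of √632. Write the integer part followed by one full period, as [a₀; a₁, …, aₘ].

[25; 7, 6, 7, 50]

a₀ = ⌊√632⌋ = 25.
With m₀=0, d₀=1 and mₖ₊₁ = dₖaₖ − mₖ, dₖ₊₁ = (n − mₖ₊₁²)/dₖ, aₖ₊₁ = ⌊(a₀+mₖ₊₁)/dₖ₊₁⌋:
  k=1: m=25, d=7, a=7
  k=2: m=24, d=8, a=6
  k=3: m=24, d=7, a=7
  k=4: m=25, d=1, a=50
d=1 and a=2a₀=50 at k=4, so the next step gives (m, d) = (25, 7) again — its k=1 value — and the period has length 4.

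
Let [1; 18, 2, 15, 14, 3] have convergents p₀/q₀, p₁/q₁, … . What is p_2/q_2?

Using pₖ = aₖpₖ₋₁ + pₖ₋₂, qₖ = aₖqₖ₋₁ + qₖ₋₂ (with p₋₁=1, p₋₂=0, q₋₁=0, q₋₂=1):
  k=0: a=1, p=1, q=1
  k=1: a=18, p=19, q=18
  k=2: a=2, p=39, q=37

39/37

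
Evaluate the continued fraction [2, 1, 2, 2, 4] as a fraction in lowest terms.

84/31

Using pₖ = aₖpₖ₋₁ + pₖ₋₂ and qₖ = aₖqₖ₋₁ + qₖ₋₂:
  k=0: a=2, p=2, q=1
  k=1: a=1, p=3, q=1
  k=2: a=2, p=8, q=3
  k=3: a=2, p=19, q=7
  k=4: a=4, p=84, q=31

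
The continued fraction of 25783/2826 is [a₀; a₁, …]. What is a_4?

25783 = 9·2826 + 349   →  a_0 = 9
2826 = 8·349 + 34   →  a_1 = 8
349 = 10·34 + 9   →  a_2 = 10
34 = 3·9 + 7   →  a_3 = 3
9 = 1·7 + 2   →  a_4 = 1

1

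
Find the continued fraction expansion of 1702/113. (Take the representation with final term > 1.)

1702 = 15×113 + 7
113 = 16×7 + 1
7 = 7×1 + 0  (stop)
So 1702/113 = [15; 16, 7].

[15; 16, 7]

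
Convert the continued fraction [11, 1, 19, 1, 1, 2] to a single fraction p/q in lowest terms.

1231/103

Using pₖ = aₖpₖ₋₁ + pₖ₋₂ and qₖ = aₖqₖ₋₁ + qₖ₋₂:
  k=0: a=11, p=11, q=1
  k=1: a=1, p=12, q=1
  k=2: a=19, p=239, q=20
  k=3: a=1, p=251, q=21
  k=4: a=1, p=490, q=41
  k=5: a=2, p=1231, q=103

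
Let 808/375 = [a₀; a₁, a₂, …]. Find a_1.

6

808 = 2·375 + 58   →  a_0 = 2
375 = 6·58 + 27   →  a_1 = 6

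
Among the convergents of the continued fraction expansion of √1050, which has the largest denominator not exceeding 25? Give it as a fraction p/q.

162/5

√1050 = [32; 2, 2, 10, 2, 2, 64, …] (period length 6).
Convergents:
  p_0/q_0 = 32/1
  p_1/q_1 = 65/2
  p_2/q_2 = 162/5
  p_3/q_3 = 1685/52
q_2 = 5 ≤ 25 < 52 = q_3, so the answer is 162/5.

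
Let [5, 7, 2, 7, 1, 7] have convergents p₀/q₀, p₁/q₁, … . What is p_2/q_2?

77/15

Using pₖ = aₖpₖ₋₁ + pₖ₋₂, qₖ = aₖqₖ₋₁ + qₖ₋₂ (with p₋₁=1, p₋₂=0, q₋₁=0, q₋₂=1):
  k=0: a=5, p=5, q=1
  k=1: a=7, p=36, q=7
  k=2: a=2, p=77, q=15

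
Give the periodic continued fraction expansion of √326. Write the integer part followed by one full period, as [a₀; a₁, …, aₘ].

a₀ = ⌊√326⌋ = 18.
With m₀=0, d₀=1 and mₖ₊₁ = dₖaₖ − mₖ, dₖ₊₁ = (n − mₖ₊₁²)/dₖ, aₖ₊₁ = ⌊(a₀+mₖ₊₁)/dₖ₊₁⌋:
  k=1: m=18, d=2, a=18
  k=2: m=18, d=1, a=36
d=1 and a=2a₀=36 at k=2, so the next step gives (m, d) = (18, 2) again — its k=1 value — and the period has length 2.

[18; 18, 36]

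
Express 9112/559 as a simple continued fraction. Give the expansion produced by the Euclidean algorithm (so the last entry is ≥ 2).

[16; 3, 3, 18, 3]

9112 = 16×559 + 168
559 = 3×168 + 55
168 = 3×55 + 3
55 = 18×3 + 1
3 = 3×1 + 0  (stop)
So 9112/559 = [16; 3, 3, 18, 3].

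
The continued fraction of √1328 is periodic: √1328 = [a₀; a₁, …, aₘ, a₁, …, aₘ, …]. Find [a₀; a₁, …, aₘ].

a₀ = ⌊√1328⌋ = 36.

[36; 2, 3, 1, 3, 1, 3, 2, 72]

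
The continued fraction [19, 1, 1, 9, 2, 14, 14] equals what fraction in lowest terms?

159051/8146

Fold from the inside: start with 14/1.
  14 + 1/14 = 197/14
  2 + 14/197 = 408/197
  9 + 197/408 = 3869/408
  1 + 408/3869 = 4277/3869
  1 + 3869/4277 = 8146/4277
  19 + 4277/8146 = 159051/8146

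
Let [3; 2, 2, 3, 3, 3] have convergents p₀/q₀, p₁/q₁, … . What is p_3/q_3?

58/17

Using pₖ = aₖpₖ₋₁ + pₖ₋₂, qₖ = aₖqₖ₋₁ + qₖ₋₂ (with p₋₁=1, p₋₂=0, q₋₁=0, q₋₂=1):
  k=0: a=3, p=3, q=1
  k=1: a=2, p=7, q=2
  k=2: a=2, p=17, q=5
  k=3: a=3, p=58, q=17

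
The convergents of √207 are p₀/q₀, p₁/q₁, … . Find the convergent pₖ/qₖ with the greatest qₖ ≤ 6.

72/5

√207 = [14; 2, 1, 1, 2, 1, 1, 2, 28, …] (period length 8).
Convergents:
  p_0/q_0 = 14/1
  p_1/q_1 = 29/2
  p_2/q_2 = 43/3
  p_3/q_3 = 72/5
  p_4/q_4 = 187/13
q_3 = 5 ≤ 6 < 13 = q_4, so the answer is 72/5.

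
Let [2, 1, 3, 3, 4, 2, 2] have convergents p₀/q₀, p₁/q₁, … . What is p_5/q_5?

Using pₖ = aₖpₖ₋₁ + pₖ₋₂, qₖ = aₖqₖ₋₁ + qₖ₋₂ (with p₋₁=1, p₋₂=0, q₋₁=0, q₋₂=1):
  k=0: a=2, p=2, q=1
  k=1: a=1, p=3, q=1
  k=2: a=3, p=11, q=4
  k=3: a=3, p=36, q=13
  k=4: a=4, p=155, q=56
  k=5: a=2, p=346, q=125

346/125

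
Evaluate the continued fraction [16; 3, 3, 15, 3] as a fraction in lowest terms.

7645/469

Using pₖ = aₖpₖ₋₁ + pₖ₋₂ and qₖ = aₖqₖ₋₁ + qₖ₋₂:
  k=0: a=16, p=16, q=1
  k=1: a=3, p=49, q=3
  k=2: a=3, p=163, q=10
  k=3: a=15, p=2494, q=153
  k=4: a=3, p=7645, q=469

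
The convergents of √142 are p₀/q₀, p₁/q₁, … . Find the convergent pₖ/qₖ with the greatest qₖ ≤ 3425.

√142 = [11; 1, 10, 1, 22, …] (period length 4).
Convergents:
  p_0/q_0 = 11/1
  p_1/q_1 = 12/1
  p_2/q_2 = 131/11
  p_3/q_3 = 143/12
  p_4/q_4 = 3277/275
  p_5/q_5 = 3420/287
  p_6/q_6 = 37477/3145
  p_7/q_7 = 40897/3432
q_6 = 3145 ≤ 3425 < 3432 = q_7, so the answer is 37477/3145.

37477/3145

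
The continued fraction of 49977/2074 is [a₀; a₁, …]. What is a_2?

3

49977 = 24·2074 + 201   →  a_0 = 24
2074 = 10·201 + 64   →  a_1 = 10
201 = 3·64 + 9   →  a_2 = 3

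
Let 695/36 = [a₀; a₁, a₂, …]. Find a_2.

3

695 = 19·36 + 11   →  a_0 = 19
36 = 3·11 + 3   →  a_1 = 3
11 = 3·3 + 2   →  a_2 = 3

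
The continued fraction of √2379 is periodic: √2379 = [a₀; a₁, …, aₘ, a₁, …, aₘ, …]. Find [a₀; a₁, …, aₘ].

a₀ = ⌊√2379⌋ = 48.
With m₀=0, d₀=1 and mₖ₊₁ = dₖaₖ − mₖ, dₖ₊₁ = (n − mₖ₊₁²)/dₖ, aₖ₊₁ = ⌊(a₀+mₖ₊₁)/dₖ₊₁⌋:
  k=1: m=48, d=75, a=1
  k=2: m=27, d=22, a=3
  k=3: m=39, d=39, a=2
  k=4: m=39, d=22, a=3
  k=5: m=27, d=75, a=1
  k=6: m=48, d=1, a=96
d=1 and a=2a₀=96 at k=6, so the next step gives (m, d) = (48, 75) again — its k=1 value — and the period has length 6.

[48; 1, 3, 2, 3, 1, 96]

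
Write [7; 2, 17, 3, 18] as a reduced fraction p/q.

Fold from the inside: start with 18/1.
  3 + 1/18 = 55/18
  17 + 18/55 = 953/55
  2 + 55/953 = 1961/953
  7 + 953/1961 = 14680/1961

14680/1961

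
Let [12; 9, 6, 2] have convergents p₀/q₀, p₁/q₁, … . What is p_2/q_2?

666/55

Using pₖ = aₖpₖ₋₁ + pₖ₋₂, qₖ = aₖqₖ₋₁ + qₖ₋₂ (with p₋₁=1, p₋₂=0, q₋₁=0, q₋₂=1):
  k=0: a=12, p=12, q=1
  k=1: a=9, p=109, q=9
  k=2: a=6, p=666, q=55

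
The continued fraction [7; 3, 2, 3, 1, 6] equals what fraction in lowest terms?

1531/210

Using pₖ = aₖpₖ₋₁ + pₖ₋₂ and qₖ = aₖqₖ₋₁ + qₖ₋₂:
  k=0: a=7, p=7, q=1
  k=1: a=3, p=22, q=3
  k=2: a=2, p=51, q=7
  k=3: a=3, p=175, q=24
  k=4: a=1, p=226, q=31
  k=5: a=6, p=1531, q=210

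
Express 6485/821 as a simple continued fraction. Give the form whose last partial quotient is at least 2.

6485 = 7*821 + 738
821 = 1*738 + 83
738 = 8*83 + 74
83 = 1*74 + 9
74 = 8*9 + 2
9 = 4*2 + 1
2 = 2*1 + 0  (stop)
So 6485/821 = [7; 1, 8, 1, 8, 4, 2].

[7; 1, 8, 1, 8, 4, 2]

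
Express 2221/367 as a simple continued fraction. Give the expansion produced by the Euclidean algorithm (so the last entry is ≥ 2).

2221 = 6*367 + 19
367 = 19*19 + 6
19 = 3*6 + 1
6 = 6*1 + 0  (stop)
So 2221/367 = [6; 19, 3, 6].

[6; 19, 3, 6]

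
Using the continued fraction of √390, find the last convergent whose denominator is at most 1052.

√390 = [19; 1, 2, 1, 38, …] (period length 4).
Convergents:
  p_0/q_0 = 19/1
  p_1/q_1 = 20/1
  p_2/q_2 = 59/3
  p_3/q_3 = 79/4
  p_4/q_4 = 3061/155
  p_5/q_5 = 3140/159
  p_6/q_6 = 9341/473
  p_7/q_7 = 12481/632
  p_8/q_8 = 483619/24489
q_7 = 632 ≤ 1052 < 24489 = q_8, so the answer is 12481/632.

12481/632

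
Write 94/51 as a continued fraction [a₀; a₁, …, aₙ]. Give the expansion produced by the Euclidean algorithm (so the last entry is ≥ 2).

94 = 1·51 + 43
51 = 1·43 + 8
43 = 5·8 + 3
8 = 2·3 + 2
3 = 1·2 + 1
2 = 2·1 + 0  (stop)
So 94/51 = [1; 1, 5, 2, 1, 2].

[1; 1, 5, 2, 1, 2]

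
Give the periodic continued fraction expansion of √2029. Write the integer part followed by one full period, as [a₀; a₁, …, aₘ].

a₀ = ⌊√2029⌋ = 45.
With m₀=0, d₀=1 and mₖ₊₁ = dₖaₖ − mₖ, dₖ₊₁ = (n − mₖ₊₁²)/dₖ, aₖ₊₁ = ⌊(a₀+mₖ₊₁)/dₖ₊₁⌋:
  k=1: m=45, d=4, a=22
  k=2: m=43, d=45, a=1
  k=3: m=2, d=45, a=1
  k=4: m=43, d=4, a=22
  k=5: m=45, d=1, a=90
d=1 and a=2a₀=90 at k=5, so the next step gives (m, d) = (45, 4) again — its k=1 value — and the period has length 5.

[45; 22, 1, 1, 22, 90]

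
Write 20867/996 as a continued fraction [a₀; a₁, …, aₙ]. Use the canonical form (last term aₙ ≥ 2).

20867 = 20×996 + 947
996 = 1×947 + 49
947 = 19×49 + 16
49 = 3×16 + 1
16 = 16×1 + 0  (stop)
So 20867/996 = [20; 1, 19, 3, 16].

[20; 1, 19, 3, 16]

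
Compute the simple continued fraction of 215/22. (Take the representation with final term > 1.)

215 = 9×22 + 17
22 = 1×17 + 5
17 = 3×5 + 2
5 = 2×2 + 1
2 = 2×1 + 0  (stop)
So 215/22 = [9; 1, 3, 2, 2].

[9; 1, 3, 2, 2]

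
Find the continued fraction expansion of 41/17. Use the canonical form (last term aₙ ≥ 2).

41 = 2*17 + 7
17 = 2*7 + 3
7 = 2*3 + 1
3 = 3*1 + 0  (stop)
So 41/17 = [2; 2, 2, 3].

[2; 2, 2, 3]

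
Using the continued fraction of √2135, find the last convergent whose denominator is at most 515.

√2135 = [46; 4, 1, 5, 1, 4, 92, …] (period length 6).
Convergents:
  p_0/q_0 = 46/1
  p_1/q_1 = 185/4
  p_2/q_2 = 231/5
  p_3/q_3 = 1340/29
  p_4/q_4 = 1571/34
  p_5/q_5 = 7624/165
  p_6/q_6 = 702979/15214
q_5 = 165 ≤ 515 < 15214 = q_6, so the answer is 7624/165.

7624/165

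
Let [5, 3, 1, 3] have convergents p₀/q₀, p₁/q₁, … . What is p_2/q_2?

Using pₖ = aₖpₖ₋₁ + pₖ₋₂, qₖ = aₖqₖ₋₁ + qₖ₋₂ (with p₋₁=1, p₋₂=0, q₋₁=0, q₋₂=1):
  k=0: a=5, p=5, q=1
  k=1: a=3, p=16, q=3
  k=2: a=1, p=21, q=4

21/4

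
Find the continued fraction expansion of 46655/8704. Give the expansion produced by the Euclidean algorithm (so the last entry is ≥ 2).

46655 = 5·8704 + 3135
8704 = 2·3135 + 2434
3135 = 1·2434 + 701
2434 = 3·701 + 331
701 = 2·331 + 39
331 = 8·39 + 19
39 = 2·19 + 1
19 = 19·1 + 0  (stop)
So 46655/8704 = [5; 2, 1, 3, 2, 8, 2, 19].

[5; 2, 1, 3, 2, 8, 2, 19]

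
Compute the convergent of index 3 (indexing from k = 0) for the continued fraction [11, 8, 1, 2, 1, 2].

289/26

Using pₖ = aₖpₖ₋₁ + pₖ₋₂, qₖ = aₖqₖ₋₁ + qₖ₋₂ (with p₋₁=1, p₋₂=0, q₋₁=0, q₋₂=1):
  k=0: a=11, p=11, q=1
  k=1: a=8, p=89, q=8
  k=2: a=1, p=100, q=9
  k=3: a=2, p=289, q=26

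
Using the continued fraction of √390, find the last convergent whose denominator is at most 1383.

12481/632

√390 = [19; 1, 2, 1, 38, …] (period length 4).
Convergents:
  p_0/q_0 = 19/1
  p_1/q_1 = 20/1
  p_2/q_2 = 59/3
  p_3/q_3 = 79/4
  p_4/q_4 = 3061/155
  p_5/q_5 = 3140/159
  p_6/q_6 = 9341/473
  p_7/q_7 = 12481/632
  p_8/q_8 = 483619/24489
q_7 = 632 ≤ 1383 < 24489 = q_8, so the answer is 12481/632.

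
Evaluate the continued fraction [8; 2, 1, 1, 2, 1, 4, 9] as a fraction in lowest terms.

6568/783

Fold from the inside: start with 9/1.
  4 + 1/9 = 37/9
  1 + 9/37 = 46/37
  2 + 37/46 = 129/46
  1 + 46/129 = 175/129
  1 + 129/175 = 304/175
  2 + 175/304 = 783/304
  8 + 304/783 = 6568/783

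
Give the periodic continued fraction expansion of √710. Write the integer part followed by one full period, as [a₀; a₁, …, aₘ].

[26; 1, 1, 1, 4, 1, 1, 1, 52]

a₀ = ⌊√710⌋ = 26.
With m₀=0, d₀=1 and mₖ₊₁ = dₖaₖ − mₖ, dₖ₊₁ = (n − mₖ₊₁²)/dₖ, aₖ₊₁ = ⌊(a₀+mₖ₊₁)/dₖ₊₁⌋:
  k=1: m=26, d=34, a=1
  k=2: m=8, d=19, a=1
  k=3: m=11, d=31, a=1
  k=4: m=20, d=10, a=4
  k=5: m=20, d=31, a=1
  k=6: m=11, d=19, a=1
  k=7: m=8, d=34, a=1
  k=8: m=26, d=1, a=52
d=1 and a=2a₀=52 at k=8, so the next step gives (m, d) = (26, 34) again — its k=1 value — and the period has length 8.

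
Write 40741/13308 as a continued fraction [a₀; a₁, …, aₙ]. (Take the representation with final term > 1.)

[3; 16, 3, 2, 6, 18]

40741 = 3×13308 + 817
13308 = 16×817 + 236
817 = 3×236 + 109
236 = 2×109 + 18
109 = 6×18 + 1
18 = 18×1 + 0  (stop)
So 40741/13308 = [3; 16, 3, 2, 6, 18].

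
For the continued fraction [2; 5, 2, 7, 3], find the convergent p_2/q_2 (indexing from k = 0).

Using pₖ = aₖpₖ₋₁ + pₖ₋₂, qₖ = aₖqₖ₋₁ + qₖ₋₂ (with p₋₁=1, p₋₂=0, q₋₁=0, q₋₂=1):
  k=0: a=2, p=2, q=1
  k=1: a=5, p=11, q=5
  k=2: a=2, p=24, q=11

24/11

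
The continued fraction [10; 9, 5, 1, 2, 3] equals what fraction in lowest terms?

5287/523

Using pₖ = aₖpₖ₋₁ + pₖ₋₂ and qₖ = aₖqₖ₋₁ + qₖ₋₂:
  k=0: a=10, p=10, q=1
  k=1: a=9, p=91, q=9
  k=2: a=5, p=465, q=46
  k=3: a=1, p=556, q=55
  k=4: a=2, p=1577, q=156
  k=5: a=3, p=5287, q=523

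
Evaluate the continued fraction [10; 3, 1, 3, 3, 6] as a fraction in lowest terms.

Fold from the inside: start with 6/1.
  3 + 1/6 = 19/6
  3 + 6/19 = 63/19
  1 + 19/63 = 82/63
  3 + 63/82 = 309/82
  10 + 82/309 = 3172/309

3172/309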